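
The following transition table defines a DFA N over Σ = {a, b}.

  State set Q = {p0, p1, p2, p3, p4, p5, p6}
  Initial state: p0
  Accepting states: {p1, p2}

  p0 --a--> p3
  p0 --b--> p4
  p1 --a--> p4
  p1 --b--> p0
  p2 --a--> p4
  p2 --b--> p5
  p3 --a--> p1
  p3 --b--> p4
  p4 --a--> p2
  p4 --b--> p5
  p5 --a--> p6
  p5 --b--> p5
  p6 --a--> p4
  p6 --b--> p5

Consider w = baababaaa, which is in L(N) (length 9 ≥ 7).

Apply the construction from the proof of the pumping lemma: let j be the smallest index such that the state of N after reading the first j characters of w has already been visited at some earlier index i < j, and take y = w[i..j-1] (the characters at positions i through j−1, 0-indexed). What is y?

State sequence: p0 -b-> p4 -a-> p2 -a-> p4 -b-> p5 -a-> p6 -b-> p5 -a-> p6 -a-> p4 -a-> p2
First repeat at step 3: p4 was already visited.

So i = 1, j = 3, giving x = w[0:1] = b, y = w[1:3] = aa, z = w[3:9] = babaaa.
Check: |xy| = 3 ≤ 7 and |y| = 2 ≥ 1. Reading y takes N from p4 back to p4, so every xyⁱz is accepted.

aa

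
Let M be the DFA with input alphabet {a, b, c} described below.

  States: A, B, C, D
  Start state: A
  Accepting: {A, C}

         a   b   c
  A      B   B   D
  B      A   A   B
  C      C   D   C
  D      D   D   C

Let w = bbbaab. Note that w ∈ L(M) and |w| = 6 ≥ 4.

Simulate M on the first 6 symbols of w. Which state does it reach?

State sequence: A -b-> B -b-> A -b-> B -a-> A -a-> B -b-> A

After reading 6 characters, M is in state A.
(This kind of state-tracing is the core of the pumping-lemma construction: with 4 states, pigeonhole forces a repeat within the first 4 steps.)

A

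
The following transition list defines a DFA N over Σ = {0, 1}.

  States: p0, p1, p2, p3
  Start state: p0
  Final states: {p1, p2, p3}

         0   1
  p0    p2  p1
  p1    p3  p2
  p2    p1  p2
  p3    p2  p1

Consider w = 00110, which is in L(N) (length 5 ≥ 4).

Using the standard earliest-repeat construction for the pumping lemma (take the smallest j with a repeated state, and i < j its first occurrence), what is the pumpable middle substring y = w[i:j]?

Run of N on w = 0 0 1 1 0:
  step 0: p0  (start)
  step 1: p2  (read 0: p0→p2)
  step 2: p1  (read 0: p2→p1)
  step 3: p2  (read 1: p1→p2)   ← first repeat (p2 seen earlier)
  step 4: p2  (read 1: p2→p2)
  step 5: p1  (read 0: p2→p1)

So i = 1, j = 3, giving x = w[0:1] = 0, y = w[1:3] = 01, z = w[3:5] = 10.
Check: |xy| = 3 ≤ 4 and |y| = 2 ≥ 1. Reading y takes N from p2 back to p2, so every xyⁱz is accepted.
With |Q| = 4, pigeonhole forces a state repeat no later than step 4; the substring read between the first and second visits to that state can be pumped.

01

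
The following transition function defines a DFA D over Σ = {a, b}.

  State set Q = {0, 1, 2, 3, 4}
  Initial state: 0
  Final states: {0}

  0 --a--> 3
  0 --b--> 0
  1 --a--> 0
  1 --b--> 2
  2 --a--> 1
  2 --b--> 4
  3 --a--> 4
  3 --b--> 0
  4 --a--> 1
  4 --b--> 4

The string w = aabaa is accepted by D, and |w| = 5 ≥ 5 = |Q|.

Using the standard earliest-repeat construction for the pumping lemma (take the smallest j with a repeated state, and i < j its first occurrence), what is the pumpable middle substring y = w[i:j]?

State sequence: 0 -a-> 3 -a-> 4 -b-> 4 -a-> 1 -a-> 0
First repeat at step 3: 4 was already visited.

So i = 2, j = 3, giving x = w[0:2] = aa, y = w[2:3] = b, z = w[3:5] = aa.
Check: |xy| = 3 ≤ 5 and |y| = 1 ≥ 1. Reading y takes D from 4 back to 4, so every xyⁱz is accepted.
Pumping length from the standard proof: p = 5 (the number of states). The repeated state found above gives |xy| = j ≤ 5 and |y| = j − i ≥ 1.

b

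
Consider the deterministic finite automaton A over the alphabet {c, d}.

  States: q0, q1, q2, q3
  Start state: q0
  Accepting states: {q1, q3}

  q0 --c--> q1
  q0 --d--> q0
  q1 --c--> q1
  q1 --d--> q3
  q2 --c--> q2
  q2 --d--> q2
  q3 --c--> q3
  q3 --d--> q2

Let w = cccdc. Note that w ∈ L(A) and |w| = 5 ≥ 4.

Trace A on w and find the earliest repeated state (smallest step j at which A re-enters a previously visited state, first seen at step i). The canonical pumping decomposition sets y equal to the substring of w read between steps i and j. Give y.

State sequence: q0 -c-> q1 -c-> q1 -c-> q1 -d-> q3 -c-> q3
First repeat at step 2: q1 was already visited.

So i = 1, j = 2, giving x = w[0:1] = c, y = w[1:2] = c, z = w[2:5] = cdc.
Check: |xy| = 2 ≤ 4 and |y| = 1 ≥ 1. Reading y takes A from q1 back to q1, so every xyⁱz is accepted.
Pumping length from the standard proof: p = 4 (the number of states). The repeated state found above gives |xy| = j ≤ 4 and |y| = j − i ≥ 1.

c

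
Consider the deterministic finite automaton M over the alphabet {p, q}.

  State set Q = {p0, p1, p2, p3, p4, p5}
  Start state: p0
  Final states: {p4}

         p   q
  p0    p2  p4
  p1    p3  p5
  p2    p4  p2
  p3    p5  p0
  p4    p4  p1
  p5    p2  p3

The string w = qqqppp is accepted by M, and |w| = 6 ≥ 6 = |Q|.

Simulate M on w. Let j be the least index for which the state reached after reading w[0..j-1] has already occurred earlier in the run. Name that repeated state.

Run of M on w = q q q p p p:
  step 0: p0  (start)
  step 1: p4  (read q: p0→p4)
  step 2: p1  (read q: p4→p1)
  step 3: p5  (read q: p1→p5)
  step 4: p2  (read p: p5→p2)
  step 5: p4  (read p: p2→p4)   ← first repeat (p4 seen earlier)
  step 6: p4  (read p: p4→p4)

The earliest repeat is at step j = 5: M is in p4, which it already visited at step i = 1.
Since M has 6 states, any run of length ≥ 6 visits 6+1 states, so by pigeonhole some state repeats within the first 6 steps — that repeat gives the pumpable loop.

p4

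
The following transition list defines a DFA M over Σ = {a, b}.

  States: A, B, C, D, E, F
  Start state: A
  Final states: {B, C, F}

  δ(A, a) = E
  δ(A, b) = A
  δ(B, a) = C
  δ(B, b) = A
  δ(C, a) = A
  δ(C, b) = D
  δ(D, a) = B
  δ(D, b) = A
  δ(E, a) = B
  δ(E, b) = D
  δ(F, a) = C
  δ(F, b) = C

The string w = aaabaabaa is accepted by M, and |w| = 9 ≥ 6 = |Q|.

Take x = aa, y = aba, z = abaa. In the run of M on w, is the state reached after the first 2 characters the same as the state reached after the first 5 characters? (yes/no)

State sequence: A -a-> E -a-> B -a-> C -b-> D -a-> B

After x (step 2): B. After xy (step 5): B.
They match, so y = aba drives M around a cycle from B back to itself; pumping y any number of times keeps M in B before reading z, and xyⁱz ∈ L(M) for every i ≥ 0.

yes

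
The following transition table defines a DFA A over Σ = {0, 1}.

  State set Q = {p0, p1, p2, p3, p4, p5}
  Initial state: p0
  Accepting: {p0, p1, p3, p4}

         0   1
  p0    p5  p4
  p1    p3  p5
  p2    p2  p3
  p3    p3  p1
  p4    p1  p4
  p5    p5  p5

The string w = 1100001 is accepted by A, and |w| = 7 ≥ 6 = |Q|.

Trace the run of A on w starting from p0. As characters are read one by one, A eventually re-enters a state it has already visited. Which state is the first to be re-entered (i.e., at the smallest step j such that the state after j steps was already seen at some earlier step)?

p4

Run of A on w = 1 1 0 0 0 0 1:
  step 0: p0  (start)
  step 1: p4  (read 1: p0→p4)
  step 2: p4  (read 1: p4→p4)   ← first repeat (p4 seen earlier)
  step 3: p1  (read 0: p4→p1)
  step 4: p3  (read 0: p1→p3)
  step 5: p3  (read 0: p3→p3)
  step 6: p3  (read 0: p3→p3)
  step 7: p1  (read 1: p3→p1)

The earliest repeat is at step j = 2: A is in p4, which it already visited at step i = 1.
Pumping length from the standard proof: p = 6 (the number of states). The repeated state found above gives |xy| = j ≤ 6 and |y| = j − i ≥ 1.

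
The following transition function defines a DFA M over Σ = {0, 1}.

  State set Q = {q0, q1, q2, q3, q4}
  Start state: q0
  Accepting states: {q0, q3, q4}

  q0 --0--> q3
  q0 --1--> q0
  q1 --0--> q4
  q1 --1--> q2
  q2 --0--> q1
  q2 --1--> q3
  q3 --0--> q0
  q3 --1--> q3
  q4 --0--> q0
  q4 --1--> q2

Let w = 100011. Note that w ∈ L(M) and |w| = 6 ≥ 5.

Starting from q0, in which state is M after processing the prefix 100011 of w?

State sequence: q0 -1-> q0 -0-> q3 -0-> q0 -0-> q3 -1-> q3 -1-> q3

After reading 6 characters, M is in state q3.
(This kind of state-tracing is the core of the pumping-lemma construction: with 5 states, pigeonhole forces a repeat within the first 5 steps.)

q3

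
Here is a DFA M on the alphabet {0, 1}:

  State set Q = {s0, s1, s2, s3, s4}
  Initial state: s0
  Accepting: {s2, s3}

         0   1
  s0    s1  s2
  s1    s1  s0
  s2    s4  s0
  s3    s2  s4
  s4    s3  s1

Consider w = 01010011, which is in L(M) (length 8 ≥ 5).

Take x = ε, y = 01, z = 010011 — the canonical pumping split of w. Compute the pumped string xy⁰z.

xy⁰z = xz = ε·010011 = 010011.
Reading y = 01 takes M from s0 back to s0, so after x the machine is still in s0, and z then leads to the accepting state s2. Hence 010011 ∈ L(M).

010011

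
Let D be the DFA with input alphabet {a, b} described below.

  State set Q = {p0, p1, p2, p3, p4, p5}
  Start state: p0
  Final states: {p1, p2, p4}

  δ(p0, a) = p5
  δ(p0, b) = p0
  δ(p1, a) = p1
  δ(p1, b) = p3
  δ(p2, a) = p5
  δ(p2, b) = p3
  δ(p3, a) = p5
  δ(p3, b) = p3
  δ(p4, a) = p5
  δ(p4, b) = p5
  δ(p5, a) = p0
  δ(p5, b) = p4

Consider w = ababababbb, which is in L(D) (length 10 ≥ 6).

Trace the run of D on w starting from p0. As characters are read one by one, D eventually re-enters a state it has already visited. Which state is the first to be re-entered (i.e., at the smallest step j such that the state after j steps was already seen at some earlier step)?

State sequence: p0 -a-> p5 -b-> p4 -a-> p5 -b-> p4 -a-> p5 -b-> p4 -a-> p5 -b-> p4 -b-> p5 -b-> p4
First repeat at step 3: p5 was already visited.

The earliest repeat is at step j = 3: D is in p5, which it already visited at step i = 1.

p5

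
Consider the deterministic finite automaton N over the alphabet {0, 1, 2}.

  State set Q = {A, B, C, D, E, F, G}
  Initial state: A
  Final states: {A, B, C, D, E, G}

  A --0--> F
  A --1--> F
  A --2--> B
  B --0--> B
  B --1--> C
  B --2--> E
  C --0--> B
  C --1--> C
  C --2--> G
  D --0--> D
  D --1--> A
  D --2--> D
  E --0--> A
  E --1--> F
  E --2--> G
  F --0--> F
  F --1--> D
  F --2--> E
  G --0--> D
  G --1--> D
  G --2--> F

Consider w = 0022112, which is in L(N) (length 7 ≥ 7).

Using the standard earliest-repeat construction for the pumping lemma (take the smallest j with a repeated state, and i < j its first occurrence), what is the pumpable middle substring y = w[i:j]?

0

Run of N on w = 0 0 2 2 1 1 2:
  step 0: A  (start)
  step 1: F  (read 0: A→F)
  step 2: F  (read 0: F→F)   ← first repeat (F seen earlier)
  step 3: E  (read 2: F→E)
  step 4: G  (read 2: E→G)
  step 5: D  (read 1: G→D)
  step 6: A  (read 1: D→A)
  step 7: B  (read 2: A→B)

So i = 1, j = 2, giving x = w[0:1] = 0, y = w[1:2] = 0, z = w[2:7] = 22112.
Check: |xy| = 2 ≤ 7 and |y| = 1 ≥ 1. Reading y takes N from F back to F, so every xyⁱz is accepted.
Pumping length from the standard proof: p = 7 (the number of states). The repeated state found above gives |xy| = j ≤ 7 and |y| = j − i ≥ 1.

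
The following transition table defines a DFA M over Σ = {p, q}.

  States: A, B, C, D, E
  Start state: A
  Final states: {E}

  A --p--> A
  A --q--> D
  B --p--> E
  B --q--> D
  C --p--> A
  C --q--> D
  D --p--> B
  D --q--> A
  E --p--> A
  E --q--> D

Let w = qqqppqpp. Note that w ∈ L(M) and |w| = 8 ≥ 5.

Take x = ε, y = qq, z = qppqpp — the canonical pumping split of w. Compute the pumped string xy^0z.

qppqpp

xy⁰z = xz = ε·qppqpp = qppqpp.
Reading y = qq takes M from A back to A, so after x the machine is still in A, and z then leads to the accepting state E. Hence qppqpp ∈ L(M).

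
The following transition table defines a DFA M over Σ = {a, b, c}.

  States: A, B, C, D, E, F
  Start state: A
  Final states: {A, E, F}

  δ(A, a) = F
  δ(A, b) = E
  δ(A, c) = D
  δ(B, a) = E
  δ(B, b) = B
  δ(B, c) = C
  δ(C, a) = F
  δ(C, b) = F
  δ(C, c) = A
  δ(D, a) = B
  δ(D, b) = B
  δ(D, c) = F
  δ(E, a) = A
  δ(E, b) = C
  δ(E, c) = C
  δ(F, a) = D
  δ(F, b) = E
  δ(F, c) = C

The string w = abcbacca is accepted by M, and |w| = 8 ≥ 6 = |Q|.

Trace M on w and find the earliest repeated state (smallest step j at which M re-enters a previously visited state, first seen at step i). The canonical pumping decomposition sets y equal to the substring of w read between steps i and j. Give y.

bcb

Run of M on w = a b c b a c c a:
  step 0: A  (start)
  step 1: F  (read a: A→F)
  step 2: E  (read b: F→E)
  step 3: C  (read c: E→C)
  step 4: F  (read b: C→F)   ← first repeat (F seen earlier)
  step 5: D  (read a: F→D)
  step 6: F  (read c: D→F)
  step 7: C  (read c: F→C)
  step 8: F  (read a: C→F)

So i = 1, j = 4, giving x = w[0:1] = a, y = w[1:4] = bcb, z = w[4:8] = acca.
Check: |xy| = 4 ≤ 6 and |y| = 3 ≥ 1. Reading y takes M from F back to F, so every xyⁱz is accepted.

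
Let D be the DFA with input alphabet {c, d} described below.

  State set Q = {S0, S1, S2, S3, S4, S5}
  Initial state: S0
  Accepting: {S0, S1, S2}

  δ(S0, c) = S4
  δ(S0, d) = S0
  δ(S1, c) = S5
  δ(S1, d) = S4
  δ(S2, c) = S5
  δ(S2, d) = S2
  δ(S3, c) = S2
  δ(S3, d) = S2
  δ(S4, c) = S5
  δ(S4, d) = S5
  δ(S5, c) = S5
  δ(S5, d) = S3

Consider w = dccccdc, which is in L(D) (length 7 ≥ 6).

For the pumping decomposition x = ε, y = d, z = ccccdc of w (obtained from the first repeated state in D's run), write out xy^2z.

xy^2z = ε·d·d·ccccdc = ddccccdc.
Reading y = d takes D from S0 back to S0, so after x·y·y the machine is still in S0, and z then leads to the accepting state S2. Hence ddccccdc ∈ L(D).

ddccccdc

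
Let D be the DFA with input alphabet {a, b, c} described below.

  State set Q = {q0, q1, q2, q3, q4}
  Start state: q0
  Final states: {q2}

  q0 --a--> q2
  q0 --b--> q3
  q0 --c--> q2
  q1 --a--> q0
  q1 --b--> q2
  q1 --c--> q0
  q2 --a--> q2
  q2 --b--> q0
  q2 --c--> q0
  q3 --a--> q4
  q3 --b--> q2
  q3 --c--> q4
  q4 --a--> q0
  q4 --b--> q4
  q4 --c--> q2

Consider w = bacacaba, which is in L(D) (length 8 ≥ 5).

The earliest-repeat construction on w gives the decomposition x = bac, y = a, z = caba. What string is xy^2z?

bacaacaba

xy^2z = bac·a·a·caba = bacaacaba.
Reading y = a takes D from q2 back to q2, so after x·y·y the machine is still in q2, and z then leads to the accepting state q2. Hence bacaacaba ∈ L(D).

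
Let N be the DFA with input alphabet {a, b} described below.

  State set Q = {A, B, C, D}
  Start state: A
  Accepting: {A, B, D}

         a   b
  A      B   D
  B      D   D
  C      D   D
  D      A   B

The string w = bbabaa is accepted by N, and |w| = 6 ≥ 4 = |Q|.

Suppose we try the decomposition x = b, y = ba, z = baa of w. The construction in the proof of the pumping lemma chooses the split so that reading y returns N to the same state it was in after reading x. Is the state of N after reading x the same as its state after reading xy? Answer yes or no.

yes

Run of N on the first 3 characters of w = b b a:
  step 0: A  (start)
  step 1: D  (read b: A→D)
  step 2: B  (read b: D→B)
  step 3: D  (read a: B→D)

After x (step 1): D. After xy (step 3): D.
They match, so y = ba drives N around a cycle from D back to itself; pumping y any number of times keeps N in D before reading z, and xyⁱz ∈ L(N) for every i ≥ 0.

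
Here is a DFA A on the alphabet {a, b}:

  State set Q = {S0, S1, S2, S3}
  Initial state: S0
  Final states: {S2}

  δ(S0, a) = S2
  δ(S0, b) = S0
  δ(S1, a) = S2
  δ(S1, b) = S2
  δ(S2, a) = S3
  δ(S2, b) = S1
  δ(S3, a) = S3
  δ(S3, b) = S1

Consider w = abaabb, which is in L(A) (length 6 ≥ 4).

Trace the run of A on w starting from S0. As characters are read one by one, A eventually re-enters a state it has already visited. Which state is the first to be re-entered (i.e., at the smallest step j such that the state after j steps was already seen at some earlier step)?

S2

Run of A on w = a b a a b b:
  step 0: S0  (start)
  step 1: S2  (read a: S0→S2)
  step 2: S1  (read b: S2→S1)
  step 3: S2  (read a: S1→S2)   ← first repeat (S2 seen earlier)
  step 4: S3  (read a: S2→S3)
  step 5: S1  (read b: S3→S1)
  step 6: S2  (read b: S1→S2)

The earliest repeat is at step j = 3: A is in S2, which it already visited at step i = 1.
Since A has 4 states, any run of length ≥ 4 visits 4+1 states, so by pigeonhole some state repeats within the first 4 steps — that repeat gives the pumpable loop.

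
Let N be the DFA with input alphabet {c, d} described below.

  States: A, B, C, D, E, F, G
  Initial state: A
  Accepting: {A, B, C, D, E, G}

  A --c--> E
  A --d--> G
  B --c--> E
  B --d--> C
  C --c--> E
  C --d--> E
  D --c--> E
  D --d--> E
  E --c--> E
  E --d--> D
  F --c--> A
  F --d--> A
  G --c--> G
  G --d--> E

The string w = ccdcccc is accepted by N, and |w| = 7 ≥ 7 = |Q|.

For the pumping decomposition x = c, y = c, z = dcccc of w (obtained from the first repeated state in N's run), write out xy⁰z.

cdcccc

xy⁰z = xz = c·dcccc = cdcccc.
Reading y = c takes N from E back to E, so after x the machine is still in E, and z then leads to the accepting state E. Hence cdcccc ∈ L(N).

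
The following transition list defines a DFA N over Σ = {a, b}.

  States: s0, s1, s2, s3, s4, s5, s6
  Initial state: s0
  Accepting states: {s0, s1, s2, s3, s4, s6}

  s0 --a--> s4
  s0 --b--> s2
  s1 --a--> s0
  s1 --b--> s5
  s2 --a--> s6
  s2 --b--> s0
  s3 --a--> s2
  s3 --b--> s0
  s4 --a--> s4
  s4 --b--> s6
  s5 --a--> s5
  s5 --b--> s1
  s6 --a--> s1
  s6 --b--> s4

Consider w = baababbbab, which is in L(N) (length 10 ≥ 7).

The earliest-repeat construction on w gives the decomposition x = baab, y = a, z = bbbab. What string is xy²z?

baabaabbbab

xy^2z = baab·a·a·bbbab = baabaabbbab.
Reading y = a takes N from s5 back to s5, so after x·y·y the machine is still in s5, and z then leads to the accepting state s2. Hence baabaabbbab ∈ L(N).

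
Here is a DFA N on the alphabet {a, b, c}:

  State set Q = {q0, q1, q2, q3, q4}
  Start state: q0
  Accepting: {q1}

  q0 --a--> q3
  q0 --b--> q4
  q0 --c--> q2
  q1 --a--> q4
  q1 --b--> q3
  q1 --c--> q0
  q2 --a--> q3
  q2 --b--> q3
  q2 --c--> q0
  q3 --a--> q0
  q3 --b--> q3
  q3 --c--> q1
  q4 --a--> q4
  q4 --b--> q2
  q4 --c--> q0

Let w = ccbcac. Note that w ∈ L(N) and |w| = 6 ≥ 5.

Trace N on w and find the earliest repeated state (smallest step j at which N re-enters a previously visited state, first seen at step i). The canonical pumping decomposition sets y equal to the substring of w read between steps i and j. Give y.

Run of N on w = c c b c a c:
  step 0: q0  (start)
  step 1: q2  (read c: q0→q2)
  step 2: q0  (read c: q2→q0)   ← first repeat (q0 seen earlier)
  step 3: q4  (read b: q0→q4)
  step 4: q0  (read c: q4→q0)
  step 5: q3  (read a: q0→q3)
  step 6: q1  (read c: q3→q1)

So i = 0, j = 2, giving x = w[0:0] = ε, y = w[0:2] = cc, z = w[2:6] = bcac.
Check: |xy| = 2 ≤ 5 and |y| = 2 ≥ 1. Reading y takes N from q0 back to q0, so every xyⁱz is accepted.
Since N has 5 states, any run of length ≥ 5 visits 5+1 states, so by pigeonhole some state repeats within the first 5 steps — that repeat gives the pumpable loop.

cc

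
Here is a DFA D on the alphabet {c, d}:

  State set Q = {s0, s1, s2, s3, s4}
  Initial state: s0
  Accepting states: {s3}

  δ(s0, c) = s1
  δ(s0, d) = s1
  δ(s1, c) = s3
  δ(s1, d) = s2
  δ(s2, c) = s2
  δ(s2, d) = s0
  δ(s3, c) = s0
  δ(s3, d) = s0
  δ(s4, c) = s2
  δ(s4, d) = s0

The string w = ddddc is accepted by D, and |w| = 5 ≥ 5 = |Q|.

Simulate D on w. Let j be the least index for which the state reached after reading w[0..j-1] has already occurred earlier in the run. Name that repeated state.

State sequence: s0 -d-> s1 -d-> s2 -d-> s0 -d-> s1 -c-> s3
First repeat at step 3: s0 was already visited.

The earliest repeat is at step j = 3: D is in s0, which it already visited at step i = 0.
Pumping length from the standard proof: p = 5 (the number of states). The repeated state found above gives |xy| = j ≤ 5 and |y| = j − i ≥ 1.

s0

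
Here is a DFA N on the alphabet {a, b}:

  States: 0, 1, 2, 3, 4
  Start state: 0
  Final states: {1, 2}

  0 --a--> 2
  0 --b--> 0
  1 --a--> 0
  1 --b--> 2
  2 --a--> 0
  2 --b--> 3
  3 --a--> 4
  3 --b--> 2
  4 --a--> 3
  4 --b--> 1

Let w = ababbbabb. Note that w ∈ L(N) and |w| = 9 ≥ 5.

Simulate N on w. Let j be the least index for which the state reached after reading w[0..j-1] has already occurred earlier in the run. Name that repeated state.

2

State sequence: 0 -a-> 2 -b-> 3 -a-> 4 -b-> 1 -b-> 2 -b-> 3 -a-> 4 -b-> 1 -b-> 2
First repeat at step 5: 2 was already visited.

The earliest repeat is at step j = 5: N is in 2, which it already visited at step i = 1.
The DFA has 5 states, so the proof of the pumping lemma guarantees a repeated state among the first 5+1 visited; the segment between the two visits is the pumpable y.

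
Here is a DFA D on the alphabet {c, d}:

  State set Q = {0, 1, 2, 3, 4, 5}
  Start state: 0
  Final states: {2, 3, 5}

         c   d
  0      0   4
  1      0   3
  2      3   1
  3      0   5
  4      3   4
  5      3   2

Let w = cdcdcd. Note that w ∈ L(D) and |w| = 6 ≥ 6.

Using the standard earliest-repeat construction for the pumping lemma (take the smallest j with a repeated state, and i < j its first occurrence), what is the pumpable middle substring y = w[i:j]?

Run of D on w = c d c d c d:
  step 0: 0  (start)
  step 1: 0  (read c: 0→0)   ← first repeat (0 seen earlier)
  step 2: 4  (read d: 0→4)
  step 3: 3  (read c: 4→3)
  step 4: 5  (read d: 3→5)
  step 5: 3  (read c: 5→3)
  step 6: 5  (read d: 3→5)

So i = 0, j = 1, giving x = w[0:0] = ε, y = w[0:1] = c, z = w[1:6] = dcdcd.
Check: |xy| = 1 ≤ 6 and |y| = 1 ≥ 1. Reading y takes D from 0 back to 0, so every xyⁱz is accepted.
Pumping length from the standard proof: p = 6 (the number of states). The repeated state found above gives |xy| = j ≤ 6 and |y| = j − i ≥ 1.

c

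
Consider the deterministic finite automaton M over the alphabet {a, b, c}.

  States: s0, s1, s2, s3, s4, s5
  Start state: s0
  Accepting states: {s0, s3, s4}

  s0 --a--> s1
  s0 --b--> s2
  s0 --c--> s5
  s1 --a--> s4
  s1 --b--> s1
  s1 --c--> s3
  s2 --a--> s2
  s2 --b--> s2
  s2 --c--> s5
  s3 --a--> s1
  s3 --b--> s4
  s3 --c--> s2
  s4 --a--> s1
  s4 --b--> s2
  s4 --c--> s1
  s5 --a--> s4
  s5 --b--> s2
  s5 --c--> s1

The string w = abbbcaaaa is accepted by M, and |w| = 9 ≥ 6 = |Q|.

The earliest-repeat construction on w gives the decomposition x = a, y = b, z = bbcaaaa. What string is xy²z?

xy^2z = a·b·b·bbcaaaa = abbbbcaaaa.
Reading y = b takes M from s1 back to s1, so after x·y·y the machine is still in s1, and z then leads to the accepting state s4. Hence abbbbcaaaa ∈ L(M).

abbbbcaaaa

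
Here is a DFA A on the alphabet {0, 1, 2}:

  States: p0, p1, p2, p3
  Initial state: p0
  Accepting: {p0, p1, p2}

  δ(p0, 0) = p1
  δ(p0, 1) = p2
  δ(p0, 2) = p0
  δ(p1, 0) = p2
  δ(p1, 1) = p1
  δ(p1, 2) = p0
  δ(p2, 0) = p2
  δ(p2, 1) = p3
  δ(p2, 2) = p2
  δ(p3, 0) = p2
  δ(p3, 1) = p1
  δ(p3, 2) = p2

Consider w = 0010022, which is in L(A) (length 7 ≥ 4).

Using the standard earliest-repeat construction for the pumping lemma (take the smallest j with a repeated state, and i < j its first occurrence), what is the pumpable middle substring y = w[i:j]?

Run of A on w = 0 0 1 0 0 2 2:
  step 0: p0  (start)
  step 1: p1  (read 0: p0→p1)
  step 2: p2  (read 0: p1→p2)
  step 3: p3  (read 1: p2→p3)
  step 4: p2  (read 0: p3→p2)   ← first repeat (p2 seen earlier)
  step 5: p2  (read 0: p2→p2)
  step 6: p2  (read 2: p2→p2)
  step 7: p2  (read 2: p2→p2)

So i = 2, j = 4, giving x = w[0:2] = 00, y = w[2:4] = 10, z = w[4:7] = 022.
Check: |xy| = 4 ≤ 4 and |y| = 2 ≥ 1. Reading y takes A from p2 back to p2, so every xyⁱz is accepted.

10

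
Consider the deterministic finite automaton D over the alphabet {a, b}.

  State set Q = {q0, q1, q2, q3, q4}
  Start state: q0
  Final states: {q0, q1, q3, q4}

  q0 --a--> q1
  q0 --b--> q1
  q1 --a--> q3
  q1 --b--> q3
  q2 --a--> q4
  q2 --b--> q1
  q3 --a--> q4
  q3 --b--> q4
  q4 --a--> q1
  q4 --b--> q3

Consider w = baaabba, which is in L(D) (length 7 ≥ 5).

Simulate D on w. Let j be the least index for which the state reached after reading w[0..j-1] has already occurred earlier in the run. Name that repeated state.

q1

State sequence: q0 -b-> q1 -a-> q3 -a-> q4 -a-> q1 -b-> q3 -b-> q4 -a-> q1
First repeat at step 4: q1 was already visited.

The earliest repeat is at step j = 4: D is in q1, which it already visited at step i = 1.
Pumping length from the standard proof: p = 5 (the number of states). The repeated state found above gives |xy| = j ≤ 5 and |y| = j − i ≥ 1.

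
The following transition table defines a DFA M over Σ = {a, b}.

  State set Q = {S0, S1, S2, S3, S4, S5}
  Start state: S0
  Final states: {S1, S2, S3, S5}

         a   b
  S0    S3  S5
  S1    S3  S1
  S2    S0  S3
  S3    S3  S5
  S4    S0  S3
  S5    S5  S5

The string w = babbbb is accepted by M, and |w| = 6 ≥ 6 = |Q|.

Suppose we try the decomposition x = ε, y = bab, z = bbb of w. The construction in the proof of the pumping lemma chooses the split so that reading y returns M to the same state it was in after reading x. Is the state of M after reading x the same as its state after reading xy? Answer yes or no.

no

Run of M on the first 3 characters of w = b a b:
  step 0: S0  (start)
  step 1: S5  (read b: S0→S5)
  step 2: S5  (read a: S5→S5)
  step 3: S5  (read b: S5→S5)

After x (step 0): S0. After xy (step 3): S5.
They differ (S0 ≠ S5), so y is not a cycle from the state after x; this split is not the one the pumping-lemma construction produces, and pumping y need not keep the string in L(M).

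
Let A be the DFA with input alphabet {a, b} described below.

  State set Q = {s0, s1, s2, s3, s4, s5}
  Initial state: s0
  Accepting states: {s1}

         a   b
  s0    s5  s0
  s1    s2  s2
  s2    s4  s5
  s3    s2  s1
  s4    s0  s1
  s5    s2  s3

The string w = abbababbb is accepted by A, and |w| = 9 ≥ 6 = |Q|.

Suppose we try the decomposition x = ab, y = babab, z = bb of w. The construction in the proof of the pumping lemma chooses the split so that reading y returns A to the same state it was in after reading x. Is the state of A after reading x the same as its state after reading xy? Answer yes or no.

Run of A on the first 7 characters of w = a b b a b a b:
  step 0: s0  (start)
  step 1: s5  (read a: s0→s5)
  step 2: s3  (read b: s5→s3)
  step 3: s1  (read b: s3→s1)
  step 4: s2  (read a: s1→s2)
  step 5: s5  (read b: s2→s5)
  step 6: s2  (read a: s5→s2)
  step 7: s5  (read b: s2→s5)

After x (step 2): s3. After xy (step 7): s5.
They differ (s3 ≠ s5), so y is not a cycle from the state after x; this split is not the one the pumping-lemma construction produces, and pumping y need not keep the string in L(A).

no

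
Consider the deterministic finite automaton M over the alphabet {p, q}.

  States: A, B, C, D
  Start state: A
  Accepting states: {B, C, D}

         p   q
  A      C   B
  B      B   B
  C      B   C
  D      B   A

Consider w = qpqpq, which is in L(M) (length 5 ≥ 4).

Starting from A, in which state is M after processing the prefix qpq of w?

B

State sequence: A -q-> B -p-> B -q-> B

After reading 3 characters, M is in state B.
(This kind of state-tracing is the core of the pumping-lemma construction: with 4 states, pigeonhole forces a repeat within the first 4 steps.)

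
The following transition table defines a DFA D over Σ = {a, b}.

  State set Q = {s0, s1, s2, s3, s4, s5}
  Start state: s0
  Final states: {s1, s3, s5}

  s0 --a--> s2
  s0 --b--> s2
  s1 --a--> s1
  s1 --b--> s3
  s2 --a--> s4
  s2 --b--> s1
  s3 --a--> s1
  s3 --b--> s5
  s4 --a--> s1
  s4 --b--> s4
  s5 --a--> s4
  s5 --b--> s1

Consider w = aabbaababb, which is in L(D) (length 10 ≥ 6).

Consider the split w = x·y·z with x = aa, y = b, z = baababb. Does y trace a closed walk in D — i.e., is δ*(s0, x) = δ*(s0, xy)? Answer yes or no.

State sequence: s0 -a-> s2 -a-> s4 -b-> s4

After x (step 2): s4. After xy (step 3): s4.
They match, so y = b drives D around a cycle from s4 back to itself; pumping y any number of times keeps D in s4 before reading z, and xyⁱz ∈ L(D) for every i ≥ 0.

yes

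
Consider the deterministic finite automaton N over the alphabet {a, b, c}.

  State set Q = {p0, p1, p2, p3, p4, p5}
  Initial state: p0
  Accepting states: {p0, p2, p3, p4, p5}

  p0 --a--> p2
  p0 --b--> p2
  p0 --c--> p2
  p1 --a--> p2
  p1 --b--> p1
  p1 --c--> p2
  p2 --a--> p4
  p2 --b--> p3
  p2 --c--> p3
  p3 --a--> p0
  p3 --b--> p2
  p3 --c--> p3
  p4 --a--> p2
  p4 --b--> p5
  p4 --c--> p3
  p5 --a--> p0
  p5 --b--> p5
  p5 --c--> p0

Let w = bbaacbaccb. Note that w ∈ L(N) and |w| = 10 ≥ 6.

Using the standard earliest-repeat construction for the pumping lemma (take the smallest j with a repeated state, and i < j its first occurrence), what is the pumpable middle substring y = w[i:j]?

bba

State sequence: p0 -b-> p2 -b-> p3 -a-> p0 -a-> p2 -c-> p3 -b-> p2 -a-> p4 -c-> p3 -c-> p3 -b-> p2
First repeat at step 3: p0 was already visited.

So i = 0, j = 3, giving x = w[0:0] = ε, y = w[0:3] = bba, z = w[3:10] = acbaccb.
Check: |xy| = 3 ≤ 6 and |y| = 3 ≥ 1. Reading y takes N from p0 back to p0, so every xyⁱz is accepted.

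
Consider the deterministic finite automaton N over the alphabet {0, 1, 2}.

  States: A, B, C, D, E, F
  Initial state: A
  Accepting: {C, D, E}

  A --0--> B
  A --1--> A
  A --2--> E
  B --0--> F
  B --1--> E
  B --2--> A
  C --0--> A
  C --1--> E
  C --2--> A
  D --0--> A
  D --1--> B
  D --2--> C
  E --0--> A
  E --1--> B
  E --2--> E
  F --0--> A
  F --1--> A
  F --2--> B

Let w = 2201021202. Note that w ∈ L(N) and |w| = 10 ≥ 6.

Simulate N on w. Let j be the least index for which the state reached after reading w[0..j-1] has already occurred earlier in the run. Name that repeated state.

E

State sequence: A -2-> E -2-> E -0-> A -1-> A -0-> B -2-> A -1-> A -2-> E -0-> A -2-> E
First repeat at step 2: E was already visited.

The earliest repeat is at step j = 2: N is in E, which it already visited at step i = 1.
With |Q| = 6, pigeonhole forces a state repeat no later than step 6; the substring read between the first and second visits to that state can be pumped.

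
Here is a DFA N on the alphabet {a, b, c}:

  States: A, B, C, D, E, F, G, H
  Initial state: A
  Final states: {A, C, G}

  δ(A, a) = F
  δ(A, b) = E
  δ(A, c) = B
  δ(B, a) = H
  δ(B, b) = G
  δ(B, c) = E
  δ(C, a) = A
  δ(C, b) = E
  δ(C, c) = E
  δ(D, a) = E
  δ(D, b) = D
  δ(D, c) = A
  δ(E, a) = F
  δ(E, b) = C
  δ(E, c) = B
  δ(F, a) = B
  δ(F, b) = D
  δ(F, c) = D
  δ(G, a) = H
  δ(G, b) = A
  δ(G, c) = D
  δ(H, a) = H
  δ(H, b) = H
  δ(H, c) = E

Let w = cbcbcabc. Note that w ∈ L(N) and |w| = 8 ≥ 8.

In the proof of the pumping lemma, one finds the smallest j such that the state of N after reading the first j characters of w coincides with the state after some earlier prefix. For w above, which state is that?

State sequence: A -c-> B -b-> G -c-> D -b-> D -c-> A -a-> F -b-> D -c-> A
First repeat at step 4: D was already visited.

The earliest repeat is at step j = 4: N is in D, which it already visited at step i = 3.
Since N has 8 states, any run of length ≥ 8 visits 8+1 states, so by pigeonhole some state repeats within the first 8 steps — that repeat gives the pumpable loop.

D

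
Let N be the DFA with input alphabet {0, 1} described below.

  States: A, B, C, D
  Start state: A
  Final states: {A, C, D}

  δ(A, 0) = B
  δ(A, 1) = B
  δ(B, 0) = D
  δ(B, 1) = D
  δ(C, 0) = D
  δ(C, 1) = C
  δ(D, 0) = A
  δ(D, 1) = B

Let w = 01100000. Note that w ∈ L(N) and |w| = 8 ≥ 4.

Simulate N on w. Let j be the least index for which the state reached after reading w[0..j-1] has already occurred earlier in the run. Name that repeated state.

Run of N on w = 0 1 1 0 0 0 0 0:
  step 0: A  (start)
  step 1: B  (read 0: A→B)
  step 2: D  (read 1: B→D)
  step 3: B  (read 1: D→B)   ← first repeat (B seen earlier)
  step 4: D  (read 0: B→D)
  step 5: A  (read 0: D→A)
  step 6: B  (read 0: A→B)
  step 7: D  (read 0: B→D)
  step 8: A  (read 0: D→A)

The earliest repeat is at step j = 3: N is in B, which it already visited at step i = 1.

B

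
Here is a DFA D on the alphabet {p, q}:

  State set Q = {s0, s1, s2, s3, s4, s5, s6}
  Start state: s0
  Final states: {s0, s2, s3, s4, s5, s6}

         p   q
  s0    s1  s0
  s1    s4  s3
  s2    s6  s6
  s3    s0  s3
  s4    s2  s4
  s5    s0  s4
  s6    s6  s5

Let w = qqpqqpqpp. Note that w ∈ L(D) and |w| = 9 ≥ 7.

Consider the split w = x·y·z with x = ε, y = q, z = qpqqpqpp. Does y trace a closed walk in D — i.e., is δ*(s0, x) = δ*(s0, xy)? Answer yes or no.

yes

State sequence: s0 -q-> s0

After x (step 0): s0. After xy (step 1): s0.
They match, so y = q drives D around a cycle from s0 back to itself; pumping y any number of times keeps D in s0 before reading z, and xyⁱz ∈ L(D) for every i ≥ 0.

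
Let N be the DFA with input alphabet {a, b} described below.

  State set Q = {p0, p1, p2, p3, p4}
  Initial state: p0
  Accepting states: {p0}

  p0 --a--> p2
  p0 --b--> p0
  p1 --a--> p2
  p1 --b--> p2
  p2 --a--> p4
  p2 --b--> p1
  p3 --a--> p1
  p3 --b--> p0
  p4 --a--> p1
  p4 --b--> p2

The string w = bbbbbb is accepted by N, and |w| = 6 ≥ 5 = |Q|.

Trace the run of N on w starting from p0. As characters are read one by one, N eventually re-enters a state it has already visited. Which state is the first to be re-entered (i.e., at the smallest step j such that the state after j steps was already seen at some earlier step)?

p0

State sequence: p0 -b-> p0 -b-> p0 -b-> p0 -b-> p0 -b-> p0 -b-> p0
First repeat at step 1: p0 was already visited.

The earliest repeat is at step j = 1: N is in p0, which it already visited at step i = 0.
With |Q| = 5, pigeonhole forces a state repeat no later than step 5; the substring read between the first and second visits to that state can be pumped.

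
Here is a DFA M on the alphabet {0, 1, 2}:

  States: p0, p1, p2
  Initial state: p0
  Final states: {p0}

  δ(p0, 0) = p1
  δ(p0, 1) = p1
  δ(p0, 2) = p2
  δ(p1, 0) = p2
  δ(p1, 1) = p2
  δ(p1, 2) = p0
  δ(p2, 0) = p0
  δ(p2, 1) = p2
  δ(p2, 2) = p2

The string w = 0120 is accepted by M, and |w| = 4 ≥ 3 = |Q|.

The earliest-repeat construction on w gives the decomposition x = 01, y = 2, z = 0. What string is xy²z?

01220

xy^2z = 01·2·2·0 = 01220.
Reading y = 2 takes M from p2 back to p2, so after x·y·y the machine is still in p2, and z then leads to the accepting state p0. Hence 01220 ∈ L(M).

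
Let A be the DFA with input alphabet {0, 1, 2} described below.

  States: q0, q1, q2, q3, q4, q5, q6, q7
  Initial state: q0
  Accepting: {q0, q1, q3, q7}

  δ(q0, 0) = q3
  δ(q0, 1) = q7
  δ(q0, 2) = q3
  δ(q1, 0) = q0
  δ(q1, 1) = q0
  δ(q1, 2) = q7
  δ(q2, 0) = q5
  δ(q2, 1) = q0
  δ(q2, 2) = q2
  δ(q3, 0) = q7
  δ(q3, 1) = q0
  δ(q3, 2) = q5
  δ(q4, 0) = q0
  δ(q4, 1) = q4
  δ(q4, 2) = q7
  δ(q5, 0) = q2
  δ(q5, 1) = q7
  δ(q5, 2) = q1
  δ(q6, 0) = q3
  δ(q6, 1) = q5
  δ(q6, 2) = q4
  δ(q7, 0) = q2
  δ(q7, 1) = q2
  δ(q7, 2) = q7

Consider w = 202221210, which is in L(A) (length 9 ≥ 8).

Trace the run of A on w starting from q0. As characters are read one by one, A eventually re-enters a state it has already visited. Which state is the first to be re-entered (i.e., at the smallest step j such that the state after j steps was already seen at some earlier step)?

q7

Run of A on w = 2 0 2 2 2 1 2 1 0:
  step 0: q0  (start)
  step 1: q3  (read 2: q0→q3)
  step 2: q7  (read 0: q3→q7)
  step 3: q7  (read 2: q7→q7)   ← first repeat (q7 seen earlier)
  step 4: q7  (read 2: q7→q7)
  step 5: q7  (read 2: q7→q7)
  step 6: q2  (read 1: q7→q2)
  step 7: q2  (read 2: q2→q2)
  step 8: q0  (read 1: q2→q0)
  step 9: q3  (read 0: q0→q3)

The earliest repeat is at step j = 3: A is in q7, which it already visited at step i = 2.
With |Q| = 8, pigeonhole forces a state repeat no later than step 8; the substring read between the first and second visits to that state can be pumped.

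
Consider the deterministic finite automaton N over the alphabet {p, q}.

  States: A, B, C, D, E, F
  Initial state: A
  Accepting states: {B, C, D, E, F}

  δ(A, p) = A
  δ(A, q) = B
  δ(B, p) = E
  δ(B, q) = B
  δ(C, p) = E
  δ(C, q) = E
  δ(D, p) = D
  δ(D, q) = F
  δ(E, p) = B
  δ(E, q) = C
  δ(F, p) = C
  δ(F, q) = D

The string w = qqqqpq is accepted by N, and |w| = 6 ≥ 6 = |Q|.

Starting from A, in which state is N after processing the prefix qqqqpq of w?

C

Run of N on the first 6 characters of w = q q q q p q:
  step 0: A  (start)
  step 1: B  (read q: A→B)
  step 2: B  (read q: B→B)
  step 3: B  (read q: B→B)
  step 4: B  (read q: B→B)
  step 5: E  (read p: B→E)
  step 6: C  (read q: E→C)

After reading 6 characters, N is in state C.
(This kind of state-tracing is the core of the pumping-lemma construction: with 6 states, pigeonhole forces a repeat within the first 6 steps.)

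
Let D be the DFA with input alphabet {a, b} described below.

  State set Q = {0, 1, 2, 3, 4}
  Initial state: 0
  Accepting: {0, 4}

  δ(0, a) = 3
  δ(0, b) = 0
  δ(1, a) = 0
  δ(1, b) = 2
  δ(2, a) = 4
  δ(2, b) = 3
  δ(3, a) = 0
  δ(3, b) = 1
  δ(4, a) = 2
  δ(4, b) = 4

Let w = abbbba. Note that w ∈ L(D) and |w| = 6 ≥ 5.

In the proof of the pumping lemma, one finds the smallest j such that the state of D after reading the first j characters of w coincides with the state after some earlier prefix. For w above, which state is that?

3

State sequence: 0 -a-> 3 -b-> 1 -b-> 2 -b-> 3 -b-> 1 -a-> 0
First repeat at step 4: 3 was already visited.

The earliest repeat is at step j = 4: D is in 3, which it already visited at step i = 1.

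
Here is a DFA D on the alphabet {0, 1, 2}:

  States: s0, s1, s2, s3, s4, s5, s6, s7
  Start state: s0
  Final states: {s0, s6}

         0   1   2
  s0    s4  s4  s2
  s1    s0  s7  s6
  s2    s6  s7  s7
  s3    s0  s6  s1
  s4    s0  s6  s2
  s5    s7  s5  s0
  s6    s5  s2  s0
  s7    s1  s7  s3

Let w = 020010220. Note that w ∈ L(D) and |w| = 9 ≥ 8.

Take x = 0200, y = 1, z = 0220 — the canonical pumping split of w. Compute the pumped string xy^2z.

0200110220

xy^2z = 0200·1·1·0220 = 0200110220.
Reading y = 1 takes D from s5 back to s5, so after x·y·y the machine is still in s5, and z then leads to the accepting state s0. Hence 0200110220 ∈ L(D).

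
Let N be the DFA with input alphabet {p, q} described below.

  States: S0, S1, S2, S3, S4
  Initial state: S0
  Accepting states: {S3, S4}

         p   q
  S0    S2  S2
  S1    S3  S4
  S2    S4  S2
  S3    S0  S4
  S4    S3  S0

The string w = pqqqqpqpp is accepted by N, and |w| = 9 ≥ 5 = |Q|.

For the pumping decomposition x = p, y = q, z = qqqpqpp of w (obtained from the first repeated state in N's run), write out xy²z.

xy^2z = p·q·q·qqqpqpp = pqqqqqpqpp.
Reading y = q takes N from S2 back to S2, so after x·y·y the machine is still in S2, and z then leads to the accepting state S4. Hence pqqqqqpqpp ∈ L(N).

pqqqqqpqpp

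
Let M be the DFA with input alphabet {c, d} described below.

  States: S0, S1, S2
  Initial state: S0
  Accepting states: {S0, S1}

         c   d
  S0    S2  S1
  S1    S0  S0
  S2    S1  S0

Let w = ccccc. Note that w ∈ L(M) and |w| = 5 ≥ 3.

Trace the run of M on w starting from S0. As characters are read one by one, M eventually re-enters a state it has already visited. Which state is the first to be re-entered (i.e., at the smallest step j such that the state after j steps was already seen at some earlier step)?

Run of M on w = c c c c c:
  step 0: S0  (start)
  step 1: S2  (read c: S0→S2)
  step 2: S1  (read c: S2→S1)
  step 3: S0  (read c: S1→S0)   ← first repeat (S0 seen earlier)
  step 4: S2  (read c: S0→S2)
  step 5: S1  (read c: S2→S1)

The earliest repeat is at step j = 3: M is in S0, which it already visited at step i = 0.
Since M has 3 states, any run of length ≥ 3 visits 3+1 states, so by pigeonhole some state repeats within the first 3 steps — that repeat gives the pumpable loop.

S0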